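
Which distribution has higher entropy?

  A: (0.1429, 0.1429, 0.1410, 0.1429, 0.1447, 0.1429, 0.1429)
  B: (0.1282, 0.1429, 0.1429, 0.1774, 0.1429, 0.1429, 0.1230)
A

Both distributions are close to uniform, making this a harder comparison.

H(A) = 2.8073 bits
H(B) = 2.7986 bits

The distribution closer to uniform has higher entropy.
Answer: A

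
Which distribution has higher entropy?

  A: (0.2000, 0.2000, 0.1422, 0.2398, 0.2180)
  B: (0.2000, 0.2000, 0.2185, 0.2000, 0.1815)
B

Both distributions are close to uniform, making this a harder comparison.

H(A) = 2.3020 bits
H(B) = 2.3195 bits

The distribution closer to uniform has higher entropy.
Answer: B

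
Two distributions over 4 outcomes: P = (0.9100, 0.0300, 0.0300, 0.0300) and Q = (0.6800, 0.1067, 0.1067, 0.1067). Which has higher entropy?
Q

P is highly concentrated on one outcome (91%), making it nearly deterministic. Q spreads its mass more evenly (max 68%). The more spread-out distribution has higher entropy: H(P) ≈ 0.579 bits, H(Q) ≈ 1.412 bits.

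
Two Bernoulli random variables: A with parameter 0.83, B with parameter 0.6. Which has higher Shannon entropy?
B

For binary distributions, entropy is maximized at p=0.5 and decreases as p moves toward 0 or 1.

H(A) = H(0.83) = 0.6577 bits
H(B) = H(0.6) = 0.9710 bits

Distribution B (p=0.6) is closer to uniform (p=0.5), so it has higher entropy.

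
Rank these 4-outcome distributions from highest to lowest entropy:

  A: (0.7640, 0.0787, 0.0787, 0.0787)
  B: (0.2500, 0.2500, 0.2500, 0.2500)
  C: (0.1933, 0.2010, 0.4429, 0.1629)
B > C > A

Key insight: Entropy is maximized by uniform distributions and minimized by concentrated distributions.

- Uniform distributions have maximum entropy log₂(4) = 2.0000 bits
- The more "peaked" or concentrated a distribution, the lower its entropy

Entropies:
  H(A) = 1.1624 bits
  H(B) = 2.0000 bits
  H(C) = 1.8704 bits

Ranking: B > C > A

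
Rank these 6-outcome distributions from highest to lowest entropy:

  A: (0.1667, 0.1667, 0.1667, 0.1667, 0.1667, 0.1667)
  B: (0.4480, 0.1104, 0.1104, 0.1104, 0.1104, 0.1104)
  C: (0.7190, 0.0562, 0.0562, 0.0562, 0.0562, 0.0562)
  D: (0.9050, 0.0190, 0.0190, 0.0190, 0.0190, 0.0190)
A > B > C > D

Key insight: Entropy is maximized by uniform distributions and minimized by concentrated distributions.

Entropies:
  H(A) = 2.5850 bits
  H(B) = 2.2739 bits
  H(C) = 1.5093 bits
  H(D) = 0.6735 bits

Ranking: A > B > C > D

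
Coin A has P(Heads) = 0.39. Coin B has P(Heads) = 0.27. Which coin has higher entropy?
A

For binary distributions, entropy is maximized at p=0.5 and decreases as p moves toward 0 or 1.

H(A) = H(0.39) = 0.9648 bits
H(B) = H(0.27) = 0.8415 bits

Distribution A (p=0.39) is closer to uniform (p=0.5), so it has higher entropy.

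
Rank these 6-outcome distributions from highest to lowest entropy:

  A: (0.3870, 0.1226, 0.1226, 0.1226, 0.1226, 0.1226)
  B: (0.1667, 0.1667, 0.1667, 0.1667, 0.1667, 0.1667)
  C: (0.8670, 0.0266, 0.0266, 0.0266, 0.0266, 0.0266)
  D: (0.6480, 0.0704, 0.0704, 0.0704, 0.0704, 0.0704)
B > A > D > C

Key insight: Entropy is maximized by uniform distributions and minimized by concentrated distributions.

Entropies:
  H(A) = 2.3862 bits
  H(B) = 2.5850 bits
  H(C) = 0.8744 bits
  H(D) = 1.7532 bits

Ranking: B > A > D > C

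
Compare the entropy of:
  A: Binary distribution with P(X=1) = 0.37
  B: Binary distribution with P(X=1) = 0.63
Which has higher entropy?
Equal

For binary distributions, entropy is maximized at p=0.5 and decreases as p moves toward 0 or 1.

H(A) = H(0.37) = 0.9507 bits
H(B) = H(0.63) = 0.9507 bits

Both distributions are equally far from uniform (|0.37-0.5| = |0.63-0.5|), so they have the same entropy.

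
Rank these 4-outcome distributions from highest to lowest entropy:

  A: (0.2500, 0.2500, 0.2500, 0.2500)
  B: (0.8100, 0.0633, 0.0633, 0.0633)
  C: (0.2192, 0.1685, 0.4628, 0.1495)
A > C > B

Key insight: Entropy is maximized by uniform distributions and minimized by concentrated distributions.

- Uniform distributions have maximum entropy log₂(4) = 2.0000 bits
- The more "peaked" or concentrated a distribution, the lower its entropy

Entropies:
  H(A) = 2.0000 bits
  H(B) = 1.0026 bits
  H(C) = 1.8372 bits

Ranking: A > C > B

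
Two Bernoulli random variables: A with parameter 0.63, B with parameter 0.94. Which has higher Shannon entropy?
A

For binary distributions, entropy is maximized at p=0.5 and decreases as p moves toward 0 or 1.

H(A) = H(0.63) = 0.9507 bits
H(B) = H(0.94) = 0.3274 bits

Distribution A (p=0.63) is closer to uniform (p=0.5), so it has higher entropy.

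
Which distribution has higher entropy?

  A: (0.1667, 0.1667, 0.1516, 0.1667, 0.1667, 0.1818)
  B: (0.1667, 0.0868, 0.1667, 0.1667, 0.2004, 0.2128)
A

Both distributions are close to uniform, making this a harder comparison.

H(A) = 2.5830 bits
H(B) = 2.5384 bits

The distribution closer to uniform has higher entropy.
Answer: A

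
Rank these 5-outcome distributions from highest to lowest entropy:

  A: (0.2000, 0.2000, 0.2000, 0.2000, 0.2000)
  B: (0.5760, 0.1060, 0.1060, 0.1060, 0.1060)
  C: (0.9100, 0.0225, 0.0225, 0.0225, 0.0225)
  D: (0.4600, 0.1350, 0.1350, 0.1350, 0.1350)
A > D > B > C

Key insight: Entropy is maximized by uniform distributions and minimized by concentrated distributions.

Entropies:
  H(A) = 2.3219 bits
  H(B) = 1.8313 bits
  H(C) = 0.6165 bits
  H(D) = 2.0754 bits

Ranking: A > D > B > C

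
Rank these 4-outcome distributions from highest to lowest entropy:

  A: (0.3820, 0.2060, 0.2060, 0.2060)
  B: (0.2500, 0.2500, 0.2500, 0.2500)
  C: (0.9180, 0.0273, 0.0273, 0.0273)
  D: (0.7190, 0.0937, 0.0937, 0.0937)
B > A > D > C

Key insight: Entropy is maximized by uniform distributions and minimized by concentrated distributions.

Entropies:
  H(A) = 1.9389 bits
  H(B) = 2.0000 bits
  H(C) = 0.5392 bits
  H(D) = 1.3022 bits

Ranking: B > A > D > C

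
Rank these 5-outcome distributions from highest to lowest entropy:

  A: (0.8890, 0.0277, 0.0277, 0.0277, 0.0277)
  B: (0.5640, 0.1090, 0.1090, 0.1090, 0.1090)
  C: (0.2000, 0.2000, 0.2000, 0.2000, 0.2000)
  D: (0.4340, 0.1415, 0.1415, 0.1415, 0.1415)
C > D > B > A

Key insight: Entropy is maximized by uniform distributions and minimized by concentrated distributions.

Entropies:
  H(A) = 0.7249 bits
  H(B) = 1.8601 bits
  H(C) = 2.3219 bits
  H(D) = 2.1194 bits

Ranking: C > D > B > A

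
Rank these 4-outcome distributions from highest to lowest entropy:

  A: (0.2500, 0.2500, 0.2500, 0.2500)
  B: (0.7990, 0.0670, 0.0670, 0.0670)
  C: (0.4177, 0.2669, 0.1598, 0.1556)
A > C > B

Key insight: Entropy is maximized by uniform distributions and minimized by concentrated distributions.

- Uniform distributions have maximum entropy log₂(4) = 2.0000 bits
- The more "peaked" or concentrated a distribution, the lower its entropy

Entropies:
  H(A) = 2.0000 bits
  H(B) = 1.0425 bits
  H(C) = 1.8751 bits

Ranking: A > C > B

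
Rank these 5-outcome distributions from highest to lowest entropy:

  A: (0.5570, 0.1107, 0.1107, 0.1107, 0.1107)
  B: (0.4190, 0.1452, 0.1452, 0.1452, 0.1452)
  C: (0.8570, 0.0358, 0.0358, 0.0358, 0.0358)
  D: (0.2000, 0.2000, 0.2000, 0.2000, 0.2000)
D > B > A > C

Key insight: Entropy is maximized by uniform distributions and minimized by concentrated distributions.

Entropies:
  H(A) = 1.8766 bits
  H(B) = 2.1430 bits
  H(C) = 0.8780 bits
  H(D) = 2.3219 bits

Ranking: D > B > A > C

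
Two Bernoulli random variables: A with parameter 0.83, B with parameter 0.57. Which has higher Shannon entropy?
B

For binary distributions, entropy is maximized at p=0.5 and decreases as p moves toward 0 or 1.

H(A) = H(0.83) = 0.6577 bits
H(B) = H(0.57) = 0.9858 bits

Distribution B (p=0.57) is closer to uniform (p=0.5), so it has higher entropy.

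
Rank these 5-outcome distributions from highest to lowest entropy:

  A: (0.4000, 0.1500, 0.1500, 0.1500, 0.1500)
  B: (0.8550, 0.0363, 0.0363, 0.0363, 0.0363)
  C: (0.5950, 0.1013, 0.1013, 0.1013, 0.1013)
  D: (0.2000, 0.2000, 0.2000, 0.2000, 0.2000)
D > A > C > B

Key insight: Entropy is maximized by uniform distributions and minimized by concentrated distributions.

Entropies:
  H(A) = 2.1710 bits
  H(B) = 0.8872 bits
  H(C) = 1.7838 bits
  H(D) = 2.3219 bits

Ranking: D > A > C > B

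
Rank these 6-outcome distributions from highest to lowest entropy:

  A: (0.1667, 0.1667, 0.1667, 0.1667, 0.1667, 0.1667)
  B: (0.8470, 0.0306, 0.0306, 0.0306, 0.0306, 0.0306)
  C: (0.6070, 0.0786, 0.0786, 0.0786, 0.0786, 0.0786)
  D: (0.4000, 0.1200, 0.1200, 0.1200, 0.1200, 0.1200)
A > D > C > B

Key insight: Entropy is maximized by uniform distributions and minimized by concentrated distributions.

Entropies:
  H(A) = 2.5850 bits
  H(B) = 0.9726 bits
  H(C) = 1.8792 bits
  H(D) = 2.3641 bits

Ranking: A > D > C > B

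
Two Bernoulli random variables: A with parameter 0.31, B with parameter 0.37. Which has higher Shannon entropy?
B

For binary distributions, entropy is maximized at p=0.5 and decreases as p moves toward 0 or 1.

H(A) = H(0.31) = 0.8932 bits
H(B) = H(0.37) = 0.9507 bits

Distribution B (p=0.37) is closer to uniform (p=0.5), so it has higher entropy.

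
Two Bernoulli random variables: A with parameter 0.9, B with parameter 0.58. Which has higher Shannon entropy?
B

For binary distributions, entropy is maximized at p=0.5 and decreases as p moves toward 0 or 1.

H(A) = H(0.9) = 0.4690 bits
H(B) = H(0.58) = 0.9815 bits

Distribution B (p=0.58) is closer to uniform (p=0.5), so it has higher entropy.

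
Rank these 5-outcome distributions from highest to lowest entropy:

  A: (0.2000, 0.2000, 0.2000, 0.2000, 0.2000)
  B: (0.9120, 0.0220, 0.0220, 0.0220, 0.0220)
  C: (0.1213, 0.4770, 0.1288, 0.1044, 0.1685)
A > C > B

Key insight: Entropy is maximized by uniform distributions and minimized by concentrated distributions.

- Uniform distributions have maximum entropy log₂(5) = 2.3219 bits
- The more "peaked" or concentrated a distribution, the lower its entropy

Entropies:
  H(A) = 2.3219 bits
  H(B) = 0.6058 bits
  H(C) = 2.0326 bits

Ranking: A > C > B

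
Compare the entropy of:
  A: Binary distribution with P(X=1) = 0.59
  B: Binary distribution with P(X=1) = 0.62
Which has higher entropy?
A

For binary distributions, entropy is maximized at p=0.5 and decreases as p moves toward 0 or 1.

H(A) = H(0.59) = 0.9765 bits
H(B) = H(0.62) = 0.9580 bits

Distribution A (p=0.59) is closer to uniform (p=0.5), so it has higher entropy.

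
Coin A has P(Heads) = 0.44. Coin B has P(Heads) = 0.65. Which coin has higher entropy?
A

For binary distributions, entropy is maximized at p=0.5 and decreases as p moves toward 0 or 1.

H(A) = H(0.44) = 0.9896 bits
H(B) = H(0.65) = 0.9341 bits

Distribution A (p=0.44) is closer to uniform (p=0.5), so it has higher entropy.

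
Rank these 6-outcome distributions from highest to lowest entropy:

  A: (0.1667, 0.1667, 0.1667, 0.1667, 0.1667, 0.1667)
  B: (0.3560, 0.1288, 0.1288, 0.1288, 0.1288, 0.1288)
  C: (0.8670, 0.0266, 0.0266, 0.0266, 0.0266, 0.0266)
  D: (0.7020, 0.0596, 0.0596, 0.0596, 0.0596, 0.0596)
A > B > D > C

Key insight: Entropy is maximized by uniform distributions and minimized by concentrated distributions.

Entropies:
  H(A) = 2.5850 bits
  H(B) = 2.4346 bits
  H(C) = 0.8744 bits
  H(D) = 1.5708 bits

Ranking: A > B > D > C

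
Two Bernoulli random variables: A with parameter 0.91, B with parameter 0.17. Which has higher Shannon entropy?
B

For binary distributions, entropy is maximized at p=0.5 and decreases as p moves toward 0 or 1.

H(A) = H(0.91) = 0.4365 bits
H(B) = H(0.17) = 0.6577 bits

Distribution B (p=0.17) is closer to uniform (p=0.5), so it has higher entropy.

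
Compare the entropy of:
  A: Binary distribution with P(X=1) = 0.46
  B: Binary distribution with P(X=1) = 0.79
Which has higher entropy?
A

For binary distributions, entropy is maximized at p=0.5 and decreases as p moves toward 0 or 1.

H(A) = H(0.46) = 0.9954 bits
H(B) = H(0.79) = 0.7415 bits

Distribution A (p=0.46) is closer to uniform (p=0.5), so it has higher entropy.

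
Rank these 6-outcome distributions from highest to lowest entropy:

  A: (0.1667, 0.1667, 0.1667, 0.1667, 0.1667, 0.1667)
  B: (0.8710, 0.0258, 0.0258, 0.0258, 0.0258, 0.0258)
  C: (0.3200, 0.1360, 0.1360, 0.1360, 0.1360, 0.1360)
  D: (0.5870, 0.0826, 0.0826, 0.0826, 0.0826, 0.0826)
A > C > D > B

Key insight: Entropy is maximized by uniform distributions and minimized by concentrated distributions.

Entropies:
  H(A) = 2.5850 bits
  H(B) = 0.8542 bits
  H(C) = 2.4833 bits
  H(D) = 1.9370 bits

Ranking: A > C > D > B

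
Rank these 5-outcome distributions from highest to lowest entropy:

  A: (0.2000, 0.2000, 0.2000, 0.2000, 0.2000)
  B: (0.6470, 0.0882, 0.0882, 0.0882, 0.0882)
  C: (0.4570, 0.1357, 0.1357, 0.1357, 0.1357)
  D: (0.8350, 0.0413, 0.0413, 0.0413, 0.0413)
A > C > B > D

Key insight: Entropy is maximized by uniform distributions and minimized by concentrated distributions.

Entropies:
  H(A) = 2.3219 bits
  H(B) = 1.6427 bits
  H(C) = 2.0807 bits
  H(D) = 0.9761 bits

Ranking: A > C > B > D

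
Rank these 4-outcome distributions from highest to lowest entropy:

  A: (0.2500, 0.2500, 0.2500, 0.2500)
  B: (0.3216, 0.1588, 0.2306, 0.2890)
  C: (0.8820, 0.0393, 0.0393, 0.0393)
A > B > C

Key insight: Entropy is maximized by uniform distributions and minimized by concentrated distributions.

- Uniform distributions have maximum entropy log₂(4) = 2.0000 bits
- The more "peaked" or concentrated a distribution, the lower its entropy

Entropies:
  H(A) = 2.0000 bits
  H(B) = 1.9536 bits
  H(C) = 0.7106 bits

Ranking: A > B > C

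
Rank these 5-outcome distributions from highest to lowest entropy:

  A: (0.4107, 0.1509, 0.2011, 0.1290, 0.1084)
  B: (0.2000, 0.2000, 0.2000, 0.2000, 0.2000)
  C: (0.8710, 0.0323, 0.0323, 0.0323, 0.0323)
B > A > C

Key insight: Entropy is maximized by uniform distributions and minimized by concentrated distributions.

- Uniform distributions have maximum entropy log₂(5) = 2.3219 bits
- The more "peaked" or concentrated a distribution, the lower its entropy

Entropies:
  H(A) = 2.1328 bits
  H(B) = 2.3219 bits
  H(C) = 0.8127 bits

Ranking: B > A > C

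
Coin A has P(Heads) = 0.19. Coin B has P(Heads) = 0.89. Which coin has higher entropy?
A

For binary distributions, entropy is maximized at p=0.5 and decreases as p moves toward 0 or 1.

H(A) = H(0.19) = 0.7015 bits
H(B) = H(0.89) = 0.4999 bits

Distribution A (p=0.19) is closer to uniform (p=0.5), so it has higher entropy.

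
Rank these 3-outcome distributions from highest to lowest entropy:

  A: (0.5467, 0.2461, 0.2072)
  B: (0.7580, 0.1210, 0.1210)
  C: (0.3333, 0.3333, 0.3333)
C > A > B

Key insight: Entropy is maximized by uniform distributions and minimized by concentrated distributions.

- Uniform distributions have maximum entropy log₂(3) = 1.5850 bits
- The more "peaked" or concentrated a distribution, the lower its entropy

Entropies:
  H(A) = 1.4446 bits
  H(B) = 1.0404 bits
  H(C) = 1.5850 bits

Ranking: C > A > B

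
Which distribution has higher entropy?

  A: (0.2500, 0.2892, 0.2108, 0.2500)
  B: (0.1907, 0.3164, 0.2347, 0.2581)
A

Both distributions are close to uniform, making this a harder comparison.

H(A) = 1.9911 bits
H(B) = 1.9764 bits

The distribution closer to uniform has higher entropy.
Answer: A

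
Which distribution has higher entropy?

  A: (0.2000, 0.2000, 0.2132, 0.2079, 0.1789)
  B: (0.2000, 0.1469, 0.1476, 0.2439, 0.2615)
A

Both distributions are close to uniform, making this a harder comparison.

H(A) = 2.3194 bits
H(B) = 2.2809 bits

The distribution closer to uniform has higher entropy.
Answer: A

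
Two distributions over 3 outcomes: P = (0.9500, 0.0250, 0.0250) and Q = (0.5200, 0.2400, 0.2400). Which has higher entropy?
Q

P is highly concentrated on one outcome (95%), making it nearly deterministic. Q spreads its mass more evenly (max 52%). The more spread-out distribution has higher entropy: H(P) ≈ 0.336 bits, H(Q) ≈ 1.479 bits.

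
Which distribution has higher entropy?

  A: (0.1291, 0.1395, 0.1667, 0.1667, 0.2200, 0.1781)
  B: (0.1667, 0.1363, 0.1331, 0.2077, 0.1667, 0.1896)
B

Both distributions are close to uniform, making this a harder comparison.

H(A) = 2.5632 bits
H(B) = 2.5665 bits

The distribution closer to uniform has higher entropy.
Answer: B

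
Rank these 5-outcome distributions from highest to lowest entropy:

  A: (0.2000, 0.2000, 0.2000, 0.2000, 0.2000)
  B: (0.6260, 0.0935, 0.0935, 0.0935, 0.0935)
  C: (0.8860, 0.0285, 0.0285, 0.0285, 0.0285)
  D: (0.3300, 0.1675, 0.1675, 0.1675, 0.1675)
A > D > B > C

Key insight: Entropy is maximized by uniform distributions and minimized by concentrated distributions.

Entropies:
  H(A) = 2.3219 bits
  H(B) = 1.7017 bits
  H(C) = 0.7399 bits
  H(D) = 2.2549 bits

Ranking: A > D > B > C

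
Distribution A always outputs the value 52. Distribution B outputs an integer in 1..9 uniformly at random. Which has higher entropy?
B

A is deterministic, so H(A) = 0. B is uniform over 9 outcomes, so H(B) = log₂(9) = 3.170 bits. Any distribution with genuine randomness has higher entropy than a deterministic one.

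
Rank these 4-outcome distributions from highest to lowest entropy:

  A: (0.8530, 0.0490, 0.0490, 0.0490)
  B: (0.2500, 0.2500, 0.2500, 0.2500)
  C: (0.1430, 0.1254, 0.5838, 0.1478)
B > C > A

Key insight: Entropy is maximized by uniform distributions and minimized by concentrated distributions.

- Uniform distributions have maximum entropy log₂(4) = 2.0000 bits
- The more "peaked" or concentrated a distribution, the lower its entropy

Entropies:
  H(A) = 0.8353 bits
  H(B) = 2.0000 bits
  H(C) = 1.6377 bits

Ranking: B > C > A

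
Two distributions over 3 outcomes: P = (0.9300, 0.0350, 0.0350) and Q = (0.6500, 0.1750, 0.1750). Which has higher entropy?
Q

P is highly concentrated on one outcome (93%), making it nearly deterministic. Q spreads its mass more evenly (max 65%). The more spread-out distribution has higher entropy: H(P) ≈ 0.436 bits, H(Q) ≈ 1.284 bits.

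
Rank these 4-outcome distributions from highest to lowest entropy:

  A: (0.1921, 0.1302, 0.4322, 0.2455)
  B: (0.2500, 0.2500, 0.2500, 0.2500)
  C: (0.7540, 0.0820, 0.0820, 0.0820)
B > A > C

Key insight: Entropy is maximized by uniform distributions and minimized by concentrated distributions.

- Uniform distributions have maximum entropy log₂(4) = 2.0000 bits
- The more "peaked" or concentrated a distribution, the lower its entropy

Entropies:
  H(A) = 1.8607 bits
  H(B) = 2.0000 bits
  H(C) = 1.1948 bits

Ranking: B > A > C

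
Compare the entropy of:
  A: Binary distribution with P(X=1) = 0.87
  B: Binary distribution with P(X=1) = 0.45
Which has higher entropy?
B

For binary distributions, entropy is maximized at p=0.5 and decreases as p moves toward 0 or 1.

H(A) = H(0.87) = 0.5574 bits
H(B) = H(0.45) = 0.9928 bits

Distribution B (p=0.45) is closer to uniform (p=0.5), so it has higher entropy.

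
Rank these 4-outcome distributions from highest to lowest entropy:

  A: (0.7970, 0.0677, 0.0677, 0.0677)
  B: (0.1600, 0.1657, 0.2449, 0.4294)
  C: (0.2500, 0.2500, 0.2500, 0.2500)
C > B > A

Key insight: Entropy is maximized by uniform distributions and minimized by concentrated distributions.

- Uniform distributions have maximum entropy log₂(4) = 2.0000 bits
- The more "peaked" or concentrated a distribution, the lower its entropy

Entropies:
  H(A) = 1.0496 bits
  H(B) = 1.8736 bits
  H(C) = 2.0000 bits

Ranking: C > B > A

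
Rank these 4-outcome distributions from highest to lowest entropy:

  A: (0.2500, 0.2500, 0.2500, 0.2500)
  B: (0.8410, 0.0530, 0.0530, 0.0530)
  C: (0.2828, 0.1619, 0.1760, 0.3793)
A > C > B

Key insight: Entropy is maximized by uniform distributions and minimized by concentrated distributions.

- Uniform distributions have maximum entropy log₂(4) = 2.0000 bits
- The more "peaked" or concentrated a distribution, the lower its entropy

Entropies:
  H(A) = 2.0000 bits
  H(B) = 0.8839 bits
  H(C) = 1.9121 bits

Ranking: A > C > B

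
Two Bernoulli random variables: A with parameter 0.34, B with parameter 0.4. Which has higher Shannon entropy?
B

For binary distributions, entropy is maximized at p=0.5 and decreases as p moves toward 0 or 1.

H(A) = H(0.34) = 0.9248 bits
H(B) = H(0.4) = 0.9710 bits

Distribution B (p=0.4) is closer to uniform (p=0.5), so it has higher entropy.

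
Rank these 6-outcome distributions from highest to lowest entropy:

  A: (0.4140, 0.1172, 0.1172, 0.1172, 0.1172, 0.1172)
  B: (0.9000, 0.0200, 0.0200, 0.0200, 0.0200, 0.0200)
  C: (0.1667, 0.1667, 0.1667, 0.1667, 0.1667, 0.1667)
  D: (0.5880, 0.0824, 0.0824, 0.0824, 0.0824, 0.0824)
C > A > D > B

Key insight: Entropy is maximized by uniform distributions and minimized by concentrated distributions.

Entropies:
  H(A) = 2.3392 bits
  H(B) = 0.7012 bits
  H(C) = 2.5850 bits
  H(D) = 1.9342 bits

Ranking: C > A > D > B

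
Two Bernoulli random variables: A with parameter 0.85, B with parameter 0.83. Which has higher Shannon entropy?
B

For binary distributions, entropy is maximized at p=0.5 and decreases as p moves toward 0 or 1.

H(A) = H(0.85) = 0.6098 bits
H(B) = H(0.83) = 0.6577 bits

Distribution B (p=0.83) is closer to uniform (p=0.5), so it has higher entropy.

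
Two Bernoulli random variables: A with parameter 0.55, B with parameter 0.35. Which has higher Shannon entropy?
A

For binary distributions, entropy is maximized at p=0.5 and decreases as p moves toward 0 or 1.

H(A) = H(0.55) = 0.9928 bits
H(B) = H(0.35) = 0.9341 bits

Distribution A (p=0.55) is closer to uniform (p=0.5), so it has higher entropy.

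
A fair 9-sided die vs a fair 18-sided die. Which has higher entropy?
18-sided die

Both are uniform distributions; for uniform over n outcomes, H = log₂(n). H(9-sided) = log₂(9) = 3.170 bits and H(18-sided) = log₂(18) = 4.170 bits. More outcomes in a uniform distribution means higher entropy.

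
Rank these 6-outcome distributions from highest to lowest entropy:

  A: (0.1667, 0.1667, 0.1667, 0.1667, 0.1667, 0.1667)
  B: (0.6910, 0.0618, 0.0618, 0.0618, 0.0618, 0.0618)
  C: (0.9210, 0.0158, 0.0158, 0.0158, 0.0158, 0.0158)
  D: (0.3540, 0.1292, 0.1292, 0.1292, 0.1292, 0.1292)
A > D > B > C

Key insight: Entropy is maximized by uniform distributions and minimized by concentrated distributions.

Entropies:
  H(A) = 2.5850 bits
  H(B) = 1.6095 bits
  H(C) = 0.5821 bits
  H(D) = 2.4376 bits

Ranking: A > D > B > C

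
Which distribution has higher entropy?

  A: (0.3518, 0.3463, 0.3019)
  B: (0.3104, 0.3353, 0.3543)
B

Both distributions are close to uniform, making this a harder comparison.

H(A) = 1.5817 bits
H(B) = 1.5829 bits

The distribution closer to uniform has higher entropy.
Answer: B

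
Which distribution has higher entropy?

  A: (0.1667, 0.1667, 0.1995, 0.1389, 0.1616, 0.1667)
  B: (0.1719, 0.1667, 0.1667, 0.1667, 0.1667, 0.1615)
B

Both distributions are close to uniform, making this a harder comparison.

H(A) = 2.5769 bits
H(B) = 2.5847 bits

The distribution closer to uniform has higher entropy.
Answer: B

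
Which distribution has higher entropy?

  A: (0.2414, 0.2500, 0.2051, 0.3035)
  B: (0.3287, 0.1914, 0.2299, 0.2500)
A

Both distributions are close to uniform, making this a harder comparison.

H(A) = 1.9858 bits
H(B) = 1.9718 bits

The distribution closer to uniform has higher entropy.
Answer: A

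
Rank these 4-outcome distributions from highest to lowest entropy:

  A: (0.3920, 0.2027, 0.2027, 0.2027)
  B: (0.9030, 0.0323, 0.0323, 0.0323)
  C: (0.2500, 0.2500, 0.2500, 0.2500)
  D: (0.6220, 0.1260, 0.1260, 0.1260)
C > A > D > B

Key insight: Entropy is maximized by uniform distributions and minimized by concentrated distributions.

Entropies:
  H(A) = 1.9297 bits
  H(B) = 0.6132 bits
  H(C) = 2.0000 bits
  H(D) = 1.5557 bits

Ranking: C > A > D > B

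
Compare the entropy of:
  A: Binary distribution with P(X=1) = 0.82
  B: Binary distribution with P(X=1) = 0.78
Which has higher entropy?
B

For binary distributions, entropy is maximized at p=0.5 and decreases as p moves toward 0 or 1.

H(A) = H(0.82) = 0.6801 bits
H(B) = H(0.78) = 0.7602 bits

Distribution B (p=0.78) is closer to uniform (p=0.5), so it has higher entropy.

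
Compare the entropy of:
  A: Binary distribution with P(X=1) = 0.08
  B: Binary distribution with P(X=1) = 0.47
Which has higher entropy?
B

For binary distributions, entropy is maximized at p=0.5 and decreases as p moves toward 0 or 1.

H(A) = H(0.08) = 0.4022 bits
H(B) = H(0.47) = 0.9974 bits

Distribution B (p=0.47) is closer to uniform (p=0.5), so it has higher entropy.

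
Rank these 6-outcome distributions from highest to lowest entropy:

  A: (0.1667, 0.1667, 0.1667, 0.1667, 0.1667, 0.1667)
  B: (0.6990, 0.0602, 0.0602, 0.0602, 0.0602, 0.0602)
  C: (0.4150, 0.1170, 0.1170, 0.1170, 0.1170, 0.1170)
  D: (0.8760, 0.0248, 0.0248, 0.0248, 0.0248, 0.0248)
A > C > B > D

Key insight: Entropy is maximized by uniform distributions and minimized by concentrated distributions.

Entropies:
  H(A) = 2.5850 bits
  H(B) = 1.5814 bits
  H(C) = 2.3374 bits
  H(D) = 0.8287 bits

Ranking: A > C > B > D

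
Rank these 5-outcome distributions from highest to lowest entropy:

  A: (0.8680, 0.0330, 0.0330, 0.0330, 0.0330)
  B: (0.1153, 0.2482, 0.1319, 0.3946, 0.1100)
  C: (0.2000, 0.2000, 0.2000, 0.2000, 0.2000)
C > B > A

Key insight: Entropy is maximized by uniform distributions and minimized by concentrated distributions.

- Uniform distributions have maximum entropy log₂(5) = 2.3219 bits
- The more "peaked" or concentrated a distribution, the lower its entropy

Entropies:
  H(A) = 0.8269 bits
  H(B) = 2.1235 bits
  H(C) = 2.3219 bits

Ranking: C > B > A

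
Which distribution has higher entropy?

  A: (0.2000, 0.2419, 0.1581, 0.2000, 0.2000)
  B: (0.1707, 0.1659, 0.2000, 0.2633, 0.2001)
A

Both distributions are close to uniform, making this a harder comparison.

H(A) = 2.3092 bits
H(B) = 2.3011 bits

The distribution closer to uniform has higher entropy.
Answer: A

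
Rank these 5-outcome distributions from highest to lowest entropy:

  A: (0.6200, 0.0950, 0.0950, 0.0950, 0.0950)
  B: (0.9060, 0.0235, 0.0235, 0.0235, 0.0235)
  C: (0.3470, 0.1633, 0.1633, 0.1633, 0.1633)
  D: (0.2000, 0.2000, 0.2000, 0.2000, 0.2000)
D > C > A > B

Key insight: Entropy is maximized by uniform distributions and minimized by concentrated distributions.

Entropies:
  H(A) = 1.7180 bits
  H(B) = 0.6377 bits
  H(C) = 2.2374 bits
  H(D) = 2.3219 bits

Ranking: D > C > A > B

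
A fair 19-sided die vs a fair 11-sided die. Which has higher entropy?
19-sided die

Both are uniform distributions; for uniform over n outcomes, H = log₂(n). H(19-sided) = log₂(19) = 4.248 bits and H(11-sided) = log₂(11) = 3.459 bits. More outcomes in a uniform distribution means higher entropy.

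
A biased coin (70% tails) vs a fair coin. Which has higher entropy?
Fair coin

The fair coin is uniform (p=0.5), maximizing binary entropy at 1 bit. The biased coin has H(0.70) ≈ 0.881 bits — its outcome is more predictable, so its entropy is lower.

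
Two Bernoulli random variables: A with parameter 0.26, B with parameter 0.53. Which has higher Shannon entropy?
B

For binary distributions, entropy is maximized at p=0.5 and decreases as p moves toward 0 or 1.

H(A) = H(0.26) = 0.8267 bits
H(B) = H(0.53) = 0.9974 bits

Distribution B (p=0.53) is closer to uniform (p=0.5), so it has higher entropy.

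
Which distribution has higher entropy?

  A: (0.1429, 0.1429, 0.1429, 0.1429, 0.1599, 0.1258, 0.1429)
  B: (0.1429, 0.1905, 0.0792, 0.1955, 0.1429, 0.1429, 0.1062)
A

Both distributions are close to uniform, making this a harder comparison.

H(A) = 2.8044 bits
H(B) = 2.7526 bits

The distribution closer to uniform has higher entropy.
Answer: A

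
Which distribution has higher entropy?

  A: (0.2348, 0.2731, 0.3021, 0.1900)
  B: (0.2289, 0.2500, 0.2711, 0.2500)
B

Both distributions are close to uniform, making this a harder comparison.

H(A) = 1.9792 bits
H(B) = 1.9974 bits

The distribution closer to uniform has higher entropy.
Answer: B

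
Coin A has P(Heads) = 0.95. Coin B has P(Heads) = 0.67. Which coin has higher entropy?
B

For binary distributions, entropy is maximized at p=0.5 and decreases as p moves toward 0 or 1.

H(A) = H(0.95) = 0.2864 bits
H(B) = H(0.67) = 0.9149 bits

Distribution B (p=0.67) is closer to uniform (p=0.5), so it has higher entropy.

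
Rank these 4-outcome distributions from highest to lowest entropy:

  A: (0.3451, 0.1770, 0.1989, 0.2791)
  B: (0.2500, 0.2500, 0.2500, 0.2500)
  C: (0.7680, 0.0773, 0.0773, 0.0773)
B > A > C

Key insight: Entropy is maximized by uniform distributions and minimized by concentrated distributions.

- Uniform distributions have maximum entropy log₂(4) = 2.0000 bits
- The more "peaked" or concentrated a distribution, the lower its entropy

Entropies:
  H(A) = 1.9491 bits
  H(B) = 2.0000 bits
  H(C) = 1.1492 bits

Ranking: B > A > C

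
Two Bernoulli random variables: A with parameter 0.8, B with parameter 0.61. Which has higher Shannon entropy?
B

For binary distributions, entropy is maximized at p=0.5 and decreases as p moves toward 0 or 1.

H(A) = H(0.8) = 0.7219 bits
H(B) = H(0.61) = 0.9648 bits

Distribution B (p=0.61) is closer to uniform (p=0.5), so it has higher entropy.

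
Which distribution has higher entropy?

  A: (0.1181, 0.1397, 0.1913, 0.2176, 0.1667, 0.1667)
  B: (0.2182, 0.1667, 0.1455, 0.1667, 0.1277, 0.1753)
B

Both distributions are close to uniform, making this a harder comparison.

H(A) = 2.5576 bits
H(B) = 2.5650 bits

The distribution closer to uniform has higher entropy.
Answer: B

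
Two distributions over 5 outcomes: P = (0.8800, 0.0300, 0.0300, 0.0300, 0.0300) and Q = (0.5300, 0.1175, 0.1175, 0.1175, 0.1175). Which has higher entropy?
Q

P is highly concentrated on one outcome (88%), making it nearly deterministic. Q spreads its mass more evenly (max 53%). The more spread-out distribution has higher entropy: H(P) ≈ 0.769 bits, H(Q) ≈ 1.937 bits.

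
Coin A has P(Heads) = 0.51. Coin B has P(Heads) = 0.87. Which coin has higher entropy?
A

For binary distributions, entropy is maximized at p=0.5 and decreases as p moves toward 0 or 1.

H(A) = H(0.51) = 0.9997 bits
H(B) = H(0.87) = 0.5574 bits

Distribution A (p=0.51) is closer to uniform (p=0.5), so it has higher entropy.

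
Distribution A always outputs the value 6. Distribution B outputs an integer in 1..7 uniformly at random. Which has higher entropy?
B

A is deterministic, so H(A) = 0. B is uniform over 7 outcomes, so H(B) = log₂(7) = 2.807 bits. Any distribution with genuine randomness has higher entropy than a deterministic one.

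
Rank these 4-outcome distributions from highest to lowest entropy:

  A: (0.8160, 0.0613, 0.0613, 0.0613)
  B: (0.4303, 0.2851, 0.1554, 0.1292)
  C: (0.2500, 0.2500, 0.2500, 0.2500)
C > B > A

Key insight: Entropy is maximized by uniform distributions and minimized by concentrated distributions.

- Uniform distributions have maximum entropy log₂(4) = 2.0000 bits
- The more "peaked" or concentrated a distribution, the lower its entropy

Entropies:
  H(A) = 0.9804 bits
  H(B) = 1.8385 bits
  H(C) = 2.0000 bits

Ranking: C > B > A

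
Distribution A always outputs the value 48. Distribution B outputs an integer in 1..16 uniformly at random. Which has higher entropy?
B

A is deterministic, so H(A) = 0. B is uniform over 16 outcomes, so H(B) = log₂(16) = 4.000 bits. Any distribution with genuine randomness has higher entropy than a deterministic one.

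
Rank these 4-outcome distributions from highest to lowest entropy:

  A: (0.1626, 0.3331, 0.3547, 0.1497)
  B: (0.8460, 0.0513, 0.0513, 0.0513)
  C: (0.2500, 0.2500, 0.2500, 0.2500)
C > A > B

Key insight: Entropy is maximized by uniform distributions and minimized by concentrated distributions.

- Uniform distributions have maximum entropy log₂(4) = 2.0000 bits
- The more "peaked" or concentrated a distribution, the lower its entropy

Entropies:
  H(A) = 1.8949 bits
  H(B) = 0.8638 bits
  H(C) = 2.0000 bits

Ranking: C > A > B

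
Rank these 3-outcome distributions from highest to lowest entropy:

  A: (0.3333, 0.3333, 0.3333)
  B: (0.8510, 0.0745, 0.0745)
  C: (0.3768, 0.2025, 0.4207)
A > C > B

Key insight: Entropy is maximized by uniform distributions and minimized by concentrated distributions.

- Uniform distributions have maximum entropy log₂(3) = 1.5850 bits
- The more "peaked" or concentrated a distribution, the lower its entropy

Entropies:
  H(A) = 1.5850 bits
  H(B) = 0.7563 bits
  H(C) = 1.5226 bits

Ranking: A > C > B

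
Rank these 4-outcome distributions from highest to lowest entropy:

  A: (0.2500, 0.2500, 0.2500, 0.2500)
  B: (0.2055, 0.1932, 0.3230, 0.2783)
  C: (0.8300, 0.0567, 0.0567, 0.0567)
A > B > C

Key insight: Entropy is maximized by uniform distributions and minimized by concentrated distributions.

- Uniform distributions have maximum entropy log₂(4) = 2.0000 bits
- The more "peaked" or concentrated a distribution, the lower its entropy

Entropies:
  H(A) = 2.0000 bits
  H(B) = 1.9675 bits
  H(C) = 0.9271 bits

Ranking: A > B > C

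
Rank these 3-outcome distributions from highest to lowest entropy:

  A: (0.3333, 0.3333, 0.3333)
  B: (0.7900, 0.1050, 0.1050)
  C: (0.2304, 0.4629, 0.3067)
A > C > B

Key insight: Entropy is maximized by uniform distributions and minimized by concentrated distributions.

- Uniform distributions have maximum entropy log₂(3) = 1.5850 bits
- The more "peaked" or concentrated a distribution, the lower its entropy

Entropies:
  H(A) = 1.5850 bits
  H(B) = 0.9515 bits
  H(C) = 1.5253 bits

Ranking: A > C > B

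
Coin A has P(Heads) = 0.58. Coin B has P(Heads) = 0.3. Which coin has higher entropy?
A

For binary distributions, entropy is maximized at p=0.5 and decreases as p moves toward 0 or 1.

H(A) = H(0.58) = 0.9815 bits
H(B) = H(0.3) = 0.8813 bits

Distribution A (p=0.58) is closer to uniform (p=0.5), so it has higher entropy.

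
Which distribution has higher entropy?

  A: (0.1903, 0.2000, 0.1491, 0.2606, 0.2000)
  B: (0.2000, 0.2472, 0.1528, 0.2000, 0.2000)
B

Both distributions are close to uniform, making this a harder comparison.

H(A) = 2.2992 bits
H(B) = 2.3057 bits

The distribution closer to uniform has higher entropy.
Answer: B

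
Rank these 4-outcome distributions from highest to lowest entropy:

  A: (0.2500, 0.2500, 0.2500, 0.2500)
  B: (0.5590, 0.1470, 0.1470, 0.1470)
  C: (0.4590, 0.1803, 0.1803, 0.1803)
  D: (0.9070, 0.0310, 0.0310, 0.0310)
A > C > B > D

Key insight: Entropy is maximized by uniform distributions and minimized by concentrated distributions.

Entropies:
  H(A) = 2.0000 bits
  H(B) = 1.6889 bits
  H(C) = 1.8526 bits
  H(D) = 0.5938 bits

Ranking: A > C > B > D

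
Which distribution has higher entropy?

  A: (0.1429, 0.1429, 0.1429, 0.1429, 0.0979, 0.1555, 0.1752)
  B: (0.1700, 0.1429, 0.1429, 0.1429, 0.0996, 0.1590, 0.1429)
B

Both distributions are close to uniform, making this a harder comparison.

H(A) = 2.7902 bits
H(B) = 2.7920 bits

The distribution closer to uniform has higher entropy.
Answer: B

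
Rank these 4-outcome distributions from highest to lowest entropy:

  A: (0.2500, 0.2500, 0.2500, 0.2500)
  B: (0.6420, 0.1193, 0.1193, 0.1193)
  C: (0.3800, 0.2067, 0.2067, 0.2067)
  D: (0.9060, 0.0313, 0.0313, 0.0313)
A > C > B > D

Key insight: Entropy is maximized by uniform distributions and minimized by concentrated distributions.

Entropies:
  H(A) = 2.0000 bits
  H(B) = 1.5084 bits
  H(C) = 1.9407 bits
  H(D) = 0.5987 bits

Ranking: A > C > B > D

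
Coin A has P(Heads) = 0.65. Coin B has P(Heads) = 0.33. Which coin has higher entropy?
A

For binary distributions, entropy is maximized at p=0.5 and decreases as p moves toward 0 or 1.

H(A) = H(0.65) = 0.9341 bits
H(B) = H(0.33) = 0.9149 bits

Distribution A (p=0.65) is closer to uniform (p=0.5), so it has higher entropy.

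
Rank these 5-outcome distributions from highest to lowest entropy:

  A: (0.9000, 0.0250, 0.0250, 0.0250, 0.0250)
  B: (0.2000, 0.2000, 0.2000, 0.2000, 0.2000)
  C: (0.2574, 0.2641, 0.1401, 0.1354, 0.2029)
B > C > A

Key insight: Entropy is maximized by uniform distributions and minimized by concentrated distributions.

- Uniform distributions have maximum entropy log₂(5) = 2.3219 bits
- The more "peaked" or concentrated a distribution, the lower its entropy

Entropies:
  H(A) = 0.6690 bits
  H(B) = 2.3219 bits
  H(C) = 2.2661 bits

Ranking: B > C > A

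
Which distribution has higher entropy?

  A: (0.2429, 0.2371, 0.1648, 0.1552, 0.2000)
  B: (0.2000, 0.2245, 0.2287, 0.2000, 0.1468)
B

Both distributions are close to uniform, making this a harder comparison.

H(A) = 2.2985 bits
H(B) = 2.3058 bits

The distribution closer to uniform has higher entropy.
Answer: B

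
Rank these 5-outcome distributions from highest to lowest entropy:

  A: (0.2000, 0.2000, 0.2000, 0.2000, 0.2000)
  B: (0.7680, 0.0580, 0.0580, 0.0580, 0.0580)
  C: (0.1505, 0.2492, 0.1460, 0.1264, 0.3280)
A > C > B

Key insight: Entropy is maximized by uniform distributions and minimized by concentrated distributions.

- Uniform distributions have maximum entropy log₂(5) = 2.3219 bits
- The more "peaked" or concentrated a distribution, the lower its entropy

Entropies:
  H(A) = 2.3219 bits
  H(B) = 1.2455 bits
  H(C) = 2.2206 bits

Ranking: A > C > B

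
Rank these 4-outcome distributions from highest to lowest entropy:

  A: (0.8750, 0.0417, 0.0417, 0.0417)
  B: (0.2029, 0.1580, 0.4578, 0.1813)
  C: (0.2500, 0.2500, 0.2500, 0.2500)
C > B > A

Key insight: Entropy is maximized by uniform distributions and minimized by concentrated distributions.

- Uniform distributions have maximum entropy log₂(4) = 2.0000 bits
- The more "peaked" or concentrated a distribution, the lower its entropy

Entropies:
  H(A) = 0.7417 bits
  H(B) = 1.8502 bits
  H(C) = 2.0000 bits

Ranking: C > B > A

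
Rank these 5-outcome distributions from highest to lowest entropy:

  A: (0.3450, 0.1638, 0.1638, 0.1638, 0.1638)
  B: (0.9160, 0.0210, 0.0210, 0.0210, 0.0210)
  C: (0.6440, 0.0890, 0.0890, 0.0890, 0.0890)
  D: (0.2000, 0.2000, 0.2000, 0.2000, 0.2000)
D > A > C > B

Key insight: Entropy is maximized by uniform distributions and minimized by concentrated distributions.

Entropies:
  H(A) = 2.2395 bits
  H(B) = 0.5841 bits
  H(C) = 1.6513 bits
  H(D) = 2.3219 bits

Ranking: D > A > C > B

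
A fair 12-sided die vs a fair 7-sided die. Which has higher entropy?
12-sided die

Both are uniform distributions; for uniform over n outcomes, H = log₂(n). H(12-sided) = log₂(12) = 3.585 bits and H(7-sided) = log₂(7) = 2.807 bits. More outcomes in a uniform distribution means higher entropy.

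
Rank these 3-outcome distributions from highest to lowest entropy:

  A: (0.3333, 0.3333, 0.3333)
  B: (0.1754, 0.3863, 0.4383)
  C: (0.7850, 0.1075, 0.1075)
A > B > C

Key insight: Entropy is maximized by uniform distributions and minimized by concentrated distributions.

- Uniform distributions have maximum entropy log₂(3) = 1.5850 bits
- The more "peaked" or concentrated a distribution, the lower its entropy

Entropies:
  H(A) = 1.5850 bits
  H(B) = 1.4921 bits
  H(C) = 0.9659 bits

Ranking: A > B > C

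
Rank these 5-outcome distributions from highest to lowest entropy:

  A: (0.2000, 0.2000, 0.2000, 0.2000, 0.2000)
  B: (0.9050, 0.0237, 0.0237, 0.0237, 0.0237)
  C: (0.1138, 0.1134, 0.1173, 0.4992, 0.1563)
A > C > B

Key insight: Entropy is maximized by uniform distributions and minimized by concentrated distributions.

- Uniform distributions have maximum entropy log₂(5) = 2.3219 bits
- The more "peaked" or concentrated a distribution, the lower its entropy

Entropies:
  H(A) = 2.3219 bits
  H(B) = 0.6429 bits
  H(C) = 1.9944 bits

Ranking: A > C > B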